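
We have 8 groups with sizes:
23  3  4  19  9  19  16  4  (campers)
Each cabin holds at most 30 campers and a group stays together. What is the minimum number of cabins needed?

4

Total = 23 + 19 + 19 + 16 + 9 + 4 + 4 + 3 = 97 campers.
Lower bound: ⌈97/30⌉ = 4 cabins.
A packing using 4 cabins:
  cabin 1: 23 + 4 + 3 = 30
  cabin 2: 19 + 9 = 28
  cabin 3: 19 + 4 = 23
  cabin 4: 16 = 16
This matches the lower bound, so 4 is optimal.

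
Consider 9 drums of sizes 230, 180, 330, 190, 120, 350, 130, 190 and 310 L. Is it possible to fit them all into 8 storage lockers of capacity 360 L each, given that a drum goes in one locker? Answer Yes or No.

Yes

A valid assignment using 7 storage lockers:
  locker 1: 350 = 350
  locker 2: 330 = 330
  locker 3: 310 = 310
  locker 4: 230 + 130 = 360
  locker 5: 190 + 120 = 310
  locker 6: 190 = 190
  locker 7: 180 = 180
That uses only 7 ≤ 8, so 8 storage lockers are enough.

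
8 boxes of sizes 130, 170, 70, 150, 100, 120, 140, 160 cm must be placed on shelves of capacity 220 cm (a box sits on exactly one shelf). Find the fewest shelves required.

Total = 170 + 160 + 150 + 140 + 130 + 120 + 100 + 70 = 1040 cm.
Lower bound: ⌈1040/220⌉ = 5 shelves.
Also, 6 boxes each exceed 110 cm, and no two of those can share a shelf, so at least 6 shelves are needed.
A packing using 6 shelves:
  shelf 1: 170 = 170
  shelf 2: 160 = 160
  shelf 3: 150 + 70 = 220
  shelf 4: 140 = 140
  shelf 5: 130 = 130
  shelf 6: 120 + 100 = 220
This matches the lower bound, so 6 is optimal.

6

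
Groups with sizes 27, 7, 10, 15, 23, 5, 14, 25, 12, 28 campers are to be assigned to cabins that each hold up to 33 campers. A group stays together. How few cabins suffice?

Total = 28 + 27 + 25 + 23 + 15 + 14 + 12 + 10 + 7 + 5 = 166 campers.
Lower bound: ⌈166/33⌉ = 6 cabins.
A packing using 6 cabins:
  cabin 1: 28 + 5 = 33
  cabin 2: 27 = 27
  cabin 3: 25 + 7 = 32
  cabin 4: 23 + 10 = 33
  cabin 5: 15 + 14 = 29
  cabin 6: 12 = 12
This matches the lower bound, so 6 is optimal.

6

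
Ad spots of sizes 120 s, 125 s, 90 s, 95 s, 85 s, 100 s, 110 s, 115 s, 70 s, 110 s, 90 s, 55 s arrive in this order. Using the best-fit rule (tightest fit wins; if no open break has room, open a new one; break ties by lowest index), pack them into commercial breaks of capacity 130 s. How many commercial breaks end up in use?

11

  120 → break 1 (new)  [load 120/130]
  125 → break 2 (new)  [load 125/130]
  90 → break 3 (new)  [load 90/130]
  95 → break 4 (new)  [load 95/130]
  85 → break 5 (new)  [load 85/130]
  100 → break 6 (new)  [load 100/130]
  110 → break 7 (new)  [load 110/130]
  115 → break 8 (new)  [load 115/130]
  70 → break 9 (new)  [load 70/130]
  110 → break 10 (new)  [load 110/130]
  90 → break 11 (new)  [load 90/130]
  55 → break 9  [load 125/130]
11 commercial breaks opened.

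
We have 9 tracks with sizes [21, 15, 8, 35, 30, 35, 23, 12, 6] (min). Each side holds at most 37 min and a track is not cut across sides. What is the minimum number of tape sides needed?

Total = 35 + 35 + 30 + 23 + 21 + 15 + 12 + 8 + 6 = 185 min.
Lower bound: ⌈185/37⌉ = 5 tape sides.
A packing using 6 tape sides:
  side 1: 35 = 35
  side 2: 35 = 35
  side 3: 30 + 6 = 36
  side 4: 23 + 12 = 35
  side 5: 21 + 15 = 36
  side 6: 8 = 8
No arrangement into 5 tape sides stays within capacity, so 6 is optimal.

6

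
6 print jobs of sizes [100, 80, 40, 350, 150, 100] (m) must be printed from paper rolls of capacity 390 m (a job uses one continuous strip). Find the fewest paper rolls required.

3

Total = 350 + 150 + 100 + 100 + 80 + 40 = 820 m.
Lower bound: ⌈820/390⌉ = 3 paper rolls.
A packing using 3 paper rolls:
  roll 1: 350 + 40 = 390
  roll 2: 150 + 100 + 100 = 350
  roll 3: 80 = 80
This matches the lower bound, so 3 is optimal.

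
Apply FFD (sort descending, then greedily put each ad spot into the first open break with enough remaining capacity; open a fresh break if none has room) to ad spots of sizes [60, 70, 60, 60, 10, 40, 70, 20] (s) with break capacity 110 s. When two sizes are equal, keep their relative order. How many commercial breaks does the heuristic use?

Sorted descending: 70, 70, 60, 60, 60, 40, 20, 10.
  70 → break 1 (new)  [load 70/110]
  70 → break 2 (new)  [load 70/110]
  60 → break 3 (new)  [load 60/110]
  60 → break 4 (new)  [load 60/110]
  60 → break 5 (new)  [load 60/110]
  40 → break 1  [load 110/110]
  20 → break 2  [load 90/110]
  10 → break 2  [load 100/110]
5 commercial breaks opened.

5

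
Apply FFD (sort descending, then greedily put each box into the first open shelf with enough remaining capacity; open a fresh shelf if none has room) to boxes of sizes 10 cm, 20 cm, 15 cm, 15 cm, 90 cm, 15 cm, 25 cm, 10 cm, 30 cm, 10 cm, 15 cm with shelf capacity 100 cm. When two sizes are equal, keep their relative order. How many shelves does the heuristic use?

3

Sorted descending: 90, 30, 25, 20, 15, 15, 15, 15, 10, 10, 10.
  90 → shelf 1 (new)  [load 90/100]
  30 → shelf 2 (new)  [load 30/100]
  25 → shelf 2  [load 55/100]
  20 → shelf 2  [load 75/100]
  15 → shelf 2  [load 90/100]
  15 → shelf 3 (new)  [load 15/100]
  15 → shelf 3  [load 30/100]
  15 → shelf 3  [load 45/100]
  10 → shelf 1  [load 100/100]
  10 → shelf 2  [load 100/100]
  10 → shelf 3  [load 55/100]
3 shelves opened.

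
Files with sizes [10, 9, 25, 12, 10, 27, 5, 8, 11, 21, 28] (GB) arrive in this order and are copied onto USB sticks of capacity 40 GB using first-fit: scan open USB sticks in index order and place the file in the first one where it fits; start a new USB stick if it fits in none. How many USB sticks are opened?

5

  10 → USB stick 1 (new)  [load 10/40]
  9 → USB stick 1  [load 19/40]
  25 → USB stick 2 (new)  [load 25/40]
  12 → USB stick 1  [load 31/40]
  10 → USB stick 2  [load 35/40]
  27 → USB stick 3 (new)  [load 27/40]
  5 → USB stick 1  [load 36/40]
  8 → USB stick 3  [load 35/40]
  11 → USB stick 4 (new)  [load 11/40]
  21 → USB stick 4  [load 32/40]
  28 → USB stick 5 (new)  [load 28/40]
5 USB sticks opened.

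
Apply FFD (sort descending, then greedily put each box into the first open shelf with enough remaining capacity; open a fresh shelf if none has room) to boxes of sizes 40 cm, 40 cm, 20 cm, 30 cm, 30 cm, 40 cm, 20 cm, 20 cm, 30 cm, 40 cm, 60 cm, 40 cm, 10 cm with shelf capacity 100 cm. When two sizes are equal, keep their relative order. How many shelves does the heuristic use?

5

Sorted descending: 60, 40, 40, 40, 40, 40, 30, 30, 30, 20, 20, 20, 10.
  60 → shelf 1 (new)  [load 60/100]
  40 → shelf 1  [load 100/100]
  40 → shelf 2 (new)  [load 40/100]
  40 → shelf 2  [load 80/100]
  40 → shelf 3 (new)  [load 40/100]
  40 → shelf 3  [load 80/100]
  30 → shelf 4 (new)  [load 30/100]
  30 → shelf 4  [load 60/100]
  30 → shelf 4  [load 90/100]
  20 → shelf 2  [load 100/100]
  20 → shelf 3  [load 100/100]
  20 → shelf 5 (new)  [load 20/100]
  10 → shelf 4  [load 100/100]
5 shelves opened.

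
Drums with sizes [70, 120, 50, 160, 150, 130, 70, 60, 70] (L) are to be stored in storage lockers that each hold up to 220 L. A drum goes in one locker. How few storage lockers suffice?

5

Total = 160 + 150 + 130 + 120 + 70 + 70 + 70 + 60 + 50 = 880 L.
Lower bound: ⌈880/220⌉ = 4 storage lockers.
A packing using 5 storage lockers:
  locker 1: 160 + 60 = 220
  locker 2: 150 + 70 = 220
  locker 3: 130 + 70 = 200
  locker 4: 120 + 70 = 190
  locker 5: 50 = 50
No arrangement into 4 storage lockers stays within capacity, so 5 is optimal.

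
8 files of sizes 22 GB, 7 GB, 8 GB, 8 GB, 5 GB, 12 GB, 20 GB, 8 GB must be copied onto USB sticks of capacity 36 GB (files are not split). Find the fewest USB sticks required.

3

Total = 22 + 20 + 12 + 8 + 8 + 8 + 7 + 5 = 90 GB.
Lower bound: ⌈90/36⌉ = 3 USB sticks.
A packing using 3 USB sticks:
  USB stick 1: 22 + 12 = 34
  USB stick 2: 20 + 8 + 8 = 36
  USB stick 3: 8 + 7 + 5 = 20
This matches the lower bound, so 3 is optimal.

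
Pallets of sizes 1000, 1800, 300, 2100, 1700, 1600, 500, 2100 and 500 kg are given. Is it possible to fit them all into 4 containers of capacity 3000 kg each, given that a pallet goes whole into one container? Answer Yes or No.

No

Total = 11600 kg; ⌈11600/3000⌉ = 4.
5 pallets each exceed half the capacity and cannot share a container, forcing at least 5 containers.
At least 5 containers are required, but only 4 are allowed.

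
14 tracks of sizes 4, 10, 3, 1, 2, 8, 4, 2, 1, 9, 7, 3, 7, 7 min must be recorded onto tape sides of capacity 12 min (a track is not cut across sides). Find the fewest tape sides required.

Total = 10 + 9 + 8 + 7 + 7 + 7 + 4 + 4 + 3 + 3 + 2 + 2 + 1 + 1 = 68 min.
Lower bound: ⌈68/12⌉ = 6 tape sides.
A packing using 6 tape sides:
  side 1: 10 + 2 = 12
  side 2: 9 + 3 = 12
  side 3: 8 + 4 = 12
  side 4: 7 + 4 + 1 = 12
  side 5: 7 + 3 + 2 = 12
  side 6: 7 + 1 = 8
This matches the lower bound, so 6 is optimal.

6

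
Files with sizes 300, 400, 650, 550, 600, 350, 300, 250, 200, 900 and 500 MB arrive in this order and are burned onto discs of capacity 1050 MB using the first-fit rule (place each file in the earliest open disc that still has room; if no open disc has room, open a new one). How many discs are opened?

  300 → disc 1 (new)  [load 300/1050]
  400 → disc 1  [load 700/1050]
  650 → disc 2 (new)  [load 650/1050]
  550 → disc 3 (new)  [load 550/1050]
  600 → disc 4 (new)  [load 600/1050]
  350 → disc 1  [load 1050/1050]
  300 → disc 2  [load 950/1050]
  250 → disc 3  [load 800/1050]
  200 → disc 3  [load 1000/1050]
  900 → disc 5 (new)  [load 900/1050]
  500 → disc 6 (new)  [load 500/1050]
6 discs opened.

6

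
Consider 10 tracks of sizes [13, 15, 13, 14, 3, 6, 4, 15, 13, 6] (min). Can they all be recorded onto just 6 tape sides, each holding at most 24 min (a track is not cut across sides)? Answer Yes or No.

A valid assignment using 6 tape sides:
  side 1: 15 + 6 + 3 = 24
  side 2: 15 + 6 = 21
  side 3: 14 + 4 = 18
  side 4: 13 = 13
  side 5: 13 = 13
  side 6: 13 = 13
Every load is within 24 min, so 6 tape sides suffice.

Yes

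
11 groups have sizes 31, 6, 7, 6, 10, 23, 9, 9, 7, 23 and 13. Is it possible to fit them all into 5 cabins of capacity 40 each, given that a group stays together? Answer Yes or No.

A valid assignment using 4 cabins:
  cabin 1: 31 + 9 = 40
  cabin 2: 23 + 13 = 36
  cabin 3: 23 + 10 + 7 = 40
  cabin 4: 9 + 7 + 6 + 6 = 28
That uses only 4 ≤ 5, so 5 cabins are enough.

Yes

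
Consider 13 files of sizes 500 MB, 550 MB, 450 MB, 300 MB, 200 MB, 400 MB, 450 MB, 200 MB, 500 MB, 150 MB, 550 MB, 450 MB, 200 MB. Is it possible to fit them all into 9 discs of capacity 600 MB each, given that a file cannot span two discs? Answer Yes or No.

No

Total = 4900 MB; ⌈4900/600⌉ = 9.
The bound of 9 does not rule out 9, but exhaustive search shows no assignment into 9 discs of capacity 600 MB exists — the minimum is 10.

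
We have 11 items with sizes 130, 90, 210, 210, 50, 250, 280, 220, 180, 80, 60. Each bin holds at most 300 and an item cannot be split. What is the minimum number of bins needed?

Total = 280 + 250 + 220 + 210 + 210 + 180 + 130 + 90 + 80 + 60 + 50 = 1760.
Lower bound: ⌈1760/300⌉ = 6 bins.
A packing using 7 bins:
  bin 1: 280 = 280
  bin 2: 250 + 50 = 300
  bin 3: 220 + 80 = 300
  bin 4: 210 + 90 = 300
  bin 5: 210 + 60 = 270
  bin 6: 180 = 180
  bin 7: 130 = 130
No arrangement into 6 bins stays within capacity, so 7 is optimal.

7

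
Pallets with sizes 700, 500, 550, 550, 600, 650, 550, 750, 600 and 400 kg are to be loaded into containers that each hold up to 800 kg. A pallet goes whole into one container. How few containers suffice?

Total = 750 + 700 + 650 + 600 + 600 + 550 + 550 + 550 + 500 + 400 = 5850 kg.
Lower bound: ⌈5850/800⌉ = 8 containers.
Also, 9 pallets each exceed 400 kg, and no two of those can share a container, so at least 9 containers are needed.
A packing using 10 containers:
  container 1: 750 = 750
  container 2: 700 = 700
  container 3: 650 = 650
  container 4: 600 = 600
  container 5: 600 = 600
  container 6: 550 = 550
  container 7: 550 = 550
  container 8: 550 = 550
  container 9: 500 = 500
  container 10: 400 = 400
No arrangement into 9 containers stays within capacity, so 10 is optimal.

10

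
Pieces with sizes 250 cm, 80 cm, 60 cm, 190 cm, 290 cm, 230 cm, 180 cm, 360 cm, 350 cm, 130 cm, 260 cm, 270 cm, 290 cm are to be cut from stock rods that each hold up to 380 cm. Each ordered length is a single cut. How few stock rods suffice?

9

Total = 360 + 350 + 290 + 290 + 270 + 260 + 250 + 230 + 190 + 180 + 130 + 80 + 60 = 2940 cm.
Lower bound: ⌈2940/380⌉ = 8 stock rods.
A packing using 9 stock rods:
  stock rod 1: 360 = 360
  stock rod 2: 350 = 350
  stock rod 3: 290 + 80 = 370
  stock rod 4: 290 + 60 = 350
  stock rod 5: 270 = 270
  stock rod 6: 260 = 260
  stock rod 7: 250 + 130 = 380
  stock rod 8: 230 = 230
  stock rod 9: 190 + 180 = 370
No arrangement into 8 stock rods stays within capacity, so 9 is optimal.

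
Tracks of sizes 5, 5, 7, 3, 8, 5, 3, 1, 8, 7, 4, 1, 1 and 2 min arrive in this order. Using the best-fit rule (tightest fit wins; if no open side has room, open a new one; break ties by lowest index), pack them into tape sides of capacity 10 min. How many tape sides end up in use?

  5 → side 1 (new)  [load 5/10]
  5 → side 1  [load 10/10]
  7 → side 2 (new)  [load 7/10]
  3 → side 2  [load 10/10]
  8 → side 3 (new)  [load 8/10]
  5 → side 4 (new)  [load 5/10]
  3 → side 4  [load 8/10]
  1 → side 3  [load 9/10]
  8 → side 5 (new)  [load 8/10]
  7 → side 6 (new)  [load 7/10]
  4 → side 7 (new)  [load 4/10]
  1 → side 3  [load 10/10]
  1 → side 4  [load 9/10]
  2 → side 5  [load 10/10]
7 tape sides opened.

7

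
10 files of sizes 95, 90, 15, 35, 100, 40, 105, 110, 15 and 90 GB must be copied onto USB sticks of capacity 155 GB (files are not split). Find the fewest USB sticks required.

Total = 110 + 105 + 100 + 95 + 90 + 90 + 40 + 35 + 15 + 15 = 695 GB.
Lower bound: ⌈695/155⌉ = 5 USB sticks.
Also, 6 files each exceed 155/2 GB, and no two of those can share a USB stick, so at least 6 USB sticks are needed.
A packing using 6 USB sticks:
  USB stick 1: 110 + 40 = 150
  USB stick 2: 105 + 35 + 15 = 155
  USB stick 3: 100 + 15 = 115
  USB stick 4: 95 = 95
  USB stick 5: 90 = 90
  USB stick 6: 90 = 90
This matches the lower bound, so 6 is optimal.

6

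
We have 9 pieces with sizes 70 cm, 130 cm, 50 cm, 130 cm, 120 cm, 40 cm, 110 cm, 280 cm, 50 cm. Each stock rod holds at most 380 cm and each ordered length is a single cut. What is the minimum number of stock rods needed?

3

Total = 280 + 130 + 130 + 120 + 110 + 70 + 50 + 50 + 40 = 980 cm.
Lower bound: ⌈980/380⌉ = 3 stock rods.
A packing using 3 stock rods:
  stock rod 1: 280 + 70 = 350
  stock rod 2: 130 + 130 + 120 = 380
  stock rod 3: 110 + 50 + 50 + 40 = 250
This matches the lower bound, so 3 is optimal.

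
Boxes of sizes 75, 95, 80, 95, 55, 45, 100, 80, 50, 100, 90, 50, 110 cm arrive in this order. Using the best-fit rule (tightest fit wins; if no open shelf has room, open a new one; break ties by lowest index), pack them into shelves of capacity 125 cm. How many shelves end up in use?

10

  75 → shelf 1 (new)  [load 75/125]
  95 → shelf 2 (new)  [load 95/125]
  80 → shelf 3 (new)  [load 80/125]
  95 → shelf 4 (new)  [load 95/125]
  55 → shelf 5 (new)  [load 55/125]
  45 → shelf 3  [load 125/125]
  100 → shelf 6 (new)  [load 100/125]
  80 → shelf 7 (new)  [load 80/125]
  50 → shelf 1  [load 125/125]
  100 → shelf 8 (new)  [load 100/125]
  90 → shelf 9 (new)  [load 90/125]
  50 → shelf 5  [load 105/125]
  110 → shelf 10 (new)  [load 110/125]
10 shelves opened.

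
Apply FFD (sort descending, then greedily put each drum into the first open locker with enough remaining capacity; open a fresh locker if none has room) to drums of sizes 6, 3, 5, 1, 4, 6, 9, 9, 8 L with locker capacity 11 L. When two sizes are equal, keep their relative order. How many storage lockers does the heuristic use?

Sorted descending: 9, 9, 8, 6, 6, 5, 4, 3, 1.
  9 → locker 1 (new)  [load 9/11]
  9 → locker 2 (new)  [load 9/11]
  8 → locker 3 (new)  [load 8/11]
  6 → locker 4 (new)  [load 6/11]
  6 → locker 5 (new)  [load 6/11]
  5 → locker 4  [load 11/11]
  4 → locker 5  [load 10/11]
  3 → locker 3  [load 11/11]
  1 → locker 1  [load 10/11]
5 storage lockers opened.

5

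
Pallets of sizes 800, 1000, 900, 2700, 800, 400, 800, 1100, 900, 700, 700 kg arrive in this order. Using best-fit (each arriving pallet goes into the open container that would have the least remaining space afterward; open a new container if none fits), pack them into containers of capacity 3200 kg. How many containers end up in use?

4

  800 → container 1 (new)  [load 800/3200]
  1000 → container 1  [load 1800/3200]
  900 → container 1  [load 2700/3200]
  2700 → container 2 (new)  [load 2700/3200]
  800 → container 3 (new)  [load 800/3200]
  400 → container 1  [load 3100/3200]
  800 → container 3  [load 1600/3200]
  1100 → container 3  [load 2700/3200]
  900 → container 4 (new)  [load 900/3200]
  700 → container 4  [load 1600/3200]
  700 → container 4  [load 2300/3200]
4 containers opened.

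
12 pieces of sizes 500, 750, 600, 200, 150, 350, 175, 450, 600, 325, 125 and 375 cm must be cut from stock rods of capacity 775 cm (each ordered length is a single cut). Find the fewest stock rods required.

7

Total = 750 + 600 + 600 + 500 + 450 + 375 + 350 + 325 + 200 + 175 + 150 + 125 = 4600 cm.
Lower bound: ⌈4600/775⌉ = 6 stock rods.
A packing using 7 stock rods:
  stock rod 1: 750 = 750
  stock rod 2: 600 + 175 = 775
  stock rod 3: 600 + 150 = 750
  stock rod 4: 500 + 200 = 700
  stock rod 5: 450 + 325 = 775
  stock rod 6: 375 + 350 = 725
  stock rod 7: 125 = 125
No arrangement into 6 stock rods stays within capacity, so 7 is optimal.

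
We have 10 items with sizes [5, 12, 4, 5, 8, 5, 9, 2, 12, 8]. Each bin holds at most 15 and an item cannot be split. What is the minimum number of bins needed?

6

Total = 12 + 12 + 9 + 8 + 8 + 5 + 5 + 5 + 4 + 2 = 70.
Lower bound: ⌈70/15⌉ = 5 bins.
A packing using 6 bins:
  bin 1: 12 + 2 = 14
  bin 2: 12 = 12
  bin 3: 9 + 5 = 14
  bin 4: 8 + 5 = 13
  bin 5: 8 + 5 = 13
  bin 6: 4 = 4
No arrangement into 5 bins stays within capacity, so 6 is optimal.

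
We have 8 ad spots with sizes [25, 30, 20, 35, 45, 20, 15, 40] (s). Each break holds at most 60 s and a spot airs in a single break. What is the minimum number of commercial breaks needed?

Total = 45 + 40 + 35 + 30 + 25 + 20 + 20 + 15 = 230 s.
Lower bound: ⌈230/60⌉ = 4 commercial breaks.
A packing using 4 commercial breaks:
  break 1: 45 + 15 = 60
  break 2: 40 + 20 = 60
  break 3: 35 + 25 = 60
  break 4: 30 + 20 = 50
This matches the lower bound, so 4 is optimal.

4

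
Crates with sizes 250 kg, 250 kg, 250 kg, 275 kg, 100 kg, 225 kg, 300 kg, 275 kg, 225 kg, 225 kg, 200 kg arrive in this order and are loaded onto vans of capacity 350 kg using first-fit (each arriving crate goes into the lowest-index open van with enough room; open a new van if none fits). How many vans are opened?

  250 → van 1 (new)  [load 250/350]
  250 → van 2 (new)  [load 250/350]
  250 → van 3 (new)  [load 250/350]
  275 → van 4 (new)  [load 275/350]
  100 → van 1  [load 350/350]
  225 → van 5 (new)  [load 225/350]
  300 → van 6 (new)  [load 300/350]
  275 → van 7 (new)  [load 275/350]
  225 → van 8 (new)  [load 225/350]
  225 → van 9 (new)  [load 225/350]
  200 → van 10 (new)  [load 200/350]
10 vans opened.

10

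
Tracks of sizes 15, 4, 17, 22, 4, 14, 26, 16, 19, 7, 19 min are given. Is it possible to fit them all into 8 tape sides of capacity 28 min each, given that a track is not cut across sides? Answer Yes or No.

A valid assignment using 8 tape sides:
  side 1: 26 = 26
  side 2: 22 + 4 = 26
  side 3: 19 + 7 = 26
  side 4: 19 + 4 = 23
  side 5: 17 = 17
  side 6: 16 = 16
  side 7: 15 = 15
  side 8: 14 = 14
Every load is within 28 min, so 8 tape sides suffice.

Yes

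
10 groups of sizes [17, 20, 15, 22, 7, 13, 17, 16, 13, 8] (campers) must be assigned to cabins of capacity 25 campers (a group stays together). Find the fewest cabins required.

8

Total = 22 + 20 + 17 + 17 + 16 + 15 + 13 + 13 + 8 + 7 = 148 campers.
Lower bound: ⌈148/25⌉ = 6 cabins.
Also, 8 groups each exceed 25/2 campers, and no two of those can share a cabin, so at least 8 cabins are needed.
A packing using 8 cabins:
  cabin 1: 22 = 22
  cabin 2: 20 = 20
  cabin 3: 17 + 8 = 25
  cabin 4: 17 + 7 = 24
  cabin 5: 16 = 16
  cabin 6: 15 = 15
  cabin 7: 13 = 13
  cabin 8: 13 = 13
This matches the lower bound, so 8 is optimal.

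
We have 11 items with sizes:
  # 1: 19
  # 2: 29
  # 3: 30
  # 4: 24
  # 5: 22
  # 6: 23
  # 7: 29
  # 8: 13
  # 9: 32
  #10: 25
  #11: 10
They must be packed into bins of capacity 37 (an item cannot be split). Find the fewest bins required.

Total = 32 + 30 + 29 + 29 + 25 + 24 + 23 + 22 + 19 + 13 + 10 = 256.
Lower bound: ⌈256/37⌉ = 7 bins.
Also, 9 items each exceed 37/2, and no two of those can share a bin, so at least 9 bins are needed.
A packing using 9 bins:
  bin 1: 32 = 32
  bin 2: 30 = 30
  bin 3: 29 = 29
  bin 4: 29 = 29
  bin 5: 25 + 10 = 35
  bin 6: 24 + 13 = 37
  bin 7: 23 = 23
  bin 8: 22 = 22
  bin 9: 19 = 19
This matches the lower bound, so 9 is optimal.

9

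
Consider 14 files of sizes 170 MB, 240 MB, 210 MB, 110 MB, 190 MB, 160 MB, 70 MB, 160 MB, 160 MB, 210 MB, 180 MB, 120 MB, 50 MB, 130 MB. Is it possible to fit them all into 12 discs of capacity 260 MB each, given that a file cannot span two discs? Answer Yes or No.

Yes

A valid assignment using 11 discs:
  disc 1: 240 = 240
  disc 2: 210 + 50 = 260
  disc 3: 210 = 210
  disc 4: 190 + 70 = 260
  disc 5: 180 = 180
  disc 6: 170 = 170
  disc 7: 160 = 160
  disc 8: 160 = 160
  disc 9: 160 = 160
  disc 10: 130 + 120 = 250
  disc 11: 110 = 110
That uses only 11 ≤ 12, so 12 discs are enough.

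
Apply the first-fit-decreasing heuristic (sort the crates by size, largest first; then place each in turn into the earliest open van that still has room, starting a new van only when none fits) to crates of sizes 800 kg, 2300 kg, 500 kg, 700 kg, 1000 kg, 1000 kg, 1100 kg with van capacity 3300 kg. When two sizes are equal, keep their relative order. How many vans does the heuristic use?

3

Sorted descending: 2300, 1100, 1000, 1000, 800, 700, 500.
  2300 → van 1 (new)  [load 2300/3300]
  1100 → van 2 (new)  [load 1100/3300]
  1000 → van 1  [load 3300/3300]
  1000 → van 2  [load 2100/3300]
  800 → van 2  [load 2900/3300]
  700 → van 3 (new)  [load 700/3300]
  500 → van 3  [load 1200/3300]
3 vans opened.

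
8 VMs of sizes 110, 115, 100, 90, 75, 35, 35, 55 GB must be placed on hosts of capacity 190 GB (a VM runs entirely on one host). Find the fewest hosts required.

Total = 115 + 110 + 100 + 90 + 75 + 55 + 35 + 35 = 615 GB.
Lower bound: ⌈615/190⌉ = 4 hosts.
A packing using 4 hosts:
  host 1: 115 + 75 = 190
  host 2: 110 + 55 = 165
  host 3: 100 + 90 = 190
  host 4: 35 + 35 = 70
This matches the lower bound, so 4 is optimal.

4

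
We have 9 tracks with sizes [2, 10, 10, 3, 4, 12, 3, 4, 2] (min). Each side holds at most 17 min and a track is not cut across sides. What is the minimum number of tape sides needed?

3

Total = 12 + 10 + 10 + 4 + 4 + 3 + 3 + 2 + 2 = 50 min.
Lower bound: ⌈50/17⌉ = 3 tape sides.
A packing using 3 tape sides:
  side 1: 12 + 4 = 16
  side 2: 10 + 4 + 3 = 17
  side 3: 10 + 3 + 2 + 2 = 17
This matches the lower bound, so 3 is optimal.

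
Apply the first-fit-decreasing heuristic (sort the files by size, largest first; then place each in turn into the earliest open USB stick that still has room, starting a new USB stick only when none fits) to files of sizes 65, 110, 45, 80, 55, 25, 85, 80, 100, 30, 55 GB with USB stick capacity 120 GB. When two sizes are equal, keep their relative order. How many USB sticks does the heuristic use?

Sorted descending: 110, 100, 85, 80, 80, 65, 55, 55, 45, 30, 25.
  110 → USB stick 1 (new)  [load 110/120]
  100 → USB stick 2 (new)  [load 100/120]
  85 → USB stick 3 (new)  [load 85/120]
  80 → USB stick 4 (new)  [load 80/120]
  80 → USB stick 5 (new)  [load 80/120]
  65 → USB stick 6 (new)  [load 65/120]
  55 → USB stick 6  [load 120/120]
  55 → USB stick 7 (new)  [load 55/120]
  45 → USB stick 7  [load 100/120]
  30 → USB stick 3  [load 115/120]
  25 → USB stick 4  [load 105/120]
7 USB sticks opened.

7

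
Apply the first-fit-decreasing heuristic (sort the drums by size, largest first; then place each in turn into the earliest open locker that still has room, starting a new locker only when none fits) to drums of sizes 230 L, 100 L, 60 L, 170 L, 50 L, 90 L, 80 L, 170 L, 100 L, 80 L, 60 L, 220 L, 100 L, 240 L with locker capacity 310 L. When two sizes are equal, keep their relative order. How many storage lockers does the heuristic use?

6

Sorted descending: 240, 230, 220, 170, 170, 100, 100, 100, 90, 80, 80, 60, 60, 50.
  240 → locker 1 (new)  [load 240/310]
  230 → locker 2 (new)  [load 230/310]
  220 → locker 3 (new)  [load 220/310]
  170 → locker 4 (new)  [load 170/310]
  170 → locker 5 (new)  [load 170/310]
  100 → locker 4  [load 270/310]
  100 → locker 5  [load 270/310]
  100 → locker 6 (new)  [load 100/310]
  90 → locker 3  [load 310/310]
  80 → locker 2  [load 310/310]
  80 → locker 6  [load 180/310]
  60 → locker 1  [load 300/310]
  60 → locker 6  [load 240/310]
  50 → locker 6  [load 290/310]
6 storage lockers opened.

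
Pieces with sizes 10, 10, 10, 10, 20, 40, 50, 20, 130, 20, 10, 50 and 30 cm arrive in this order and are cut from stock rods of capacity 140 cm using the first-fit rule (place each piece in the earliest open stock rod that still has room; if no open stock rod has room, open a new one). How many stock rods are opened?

  10 → stock rod 1 (new)  [load 10/140]
  10 → stock rod 1  [load 20/140]
  10 → stock rod 1  [load 30/140]
  10 → stock rod 1  [load 40/140]
  20 → stock rod 1  [load 60/140]
  40 → stock rod 1  [load 100/140]
  50 → stock rod 2 (new)  [load 50/140]
  20 → stock rod 1  [load 120/140]
  130 → stock rod 3 (new)  [load 130/140]
  20 → stock rod 1  [load 140/140]
  10 → stock rod 2  [load 60/140]
  50 → stock rod 2  [load 110/140]
  30 → stock rod 2  [load 140/140]
3 stock rods opened.

3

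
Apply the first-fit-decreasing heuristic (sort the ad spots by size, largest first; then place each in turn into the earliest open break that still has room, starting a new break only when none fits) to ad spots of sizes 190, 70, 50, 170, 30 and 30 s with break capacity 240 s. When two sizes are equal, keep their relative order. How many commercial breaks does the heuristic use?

3

Sorted descending: 190, 170, 70, 50, 30, 30.
  190 → break 1 (new)  [load 190/240]
  170 → break 2 (new)  [load 170/240]
  70 → break 2  [load 240/240]
  50 → break 1  [load 240/240]
  30 → break 3 (new)  [load 30/240]
  30 → break 3  [load 60/240]
3 commercial breaks opened.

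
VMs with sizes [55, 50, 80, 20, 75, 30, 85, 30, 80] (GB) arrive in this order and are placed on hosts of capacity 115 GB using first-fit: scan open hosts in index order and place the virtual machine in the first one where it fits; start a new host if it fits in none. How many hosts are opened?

5

  55 → host 1 (new)  [load 55/115]
  50 → host 1  [load 105/115]
  80 → host 2 (new)  [load 80/115]
  20 → host 2  [load 100/115]
  75 → host 3 (new)  [load 75/115]
  30 → host 3  [load 105/115]
  85 → host 4 (new)  [load 85/115]
  30 → host 4  [load 115/115]
  80 → host 5 (new)  [load 80/115]
5 hosts opened.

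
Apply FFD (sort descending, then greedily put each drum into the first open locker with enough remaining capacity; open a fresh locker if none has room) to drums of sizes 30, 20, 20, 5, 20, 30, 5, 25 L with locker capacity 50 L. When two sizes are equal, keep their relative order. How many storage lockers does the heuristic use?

4

Sorted descending: 30, 30, 25, 20, 20, 20, 5, 5.
  30 → locker 1 (new)  [load 30/50]
  30 → locker 2 (new)  [load 30/50]
  25 → locker 3 (new)  [load 25/50]
  20 → locker 1  [load 50/50]
  20 → locker 2  [load 50/50]
  20 → locker 3  [load 45/50]
  5 → locker 3  [load 50/50]
  5 → locker 4 (new)  [load 5/50]
4 storage lockers opened.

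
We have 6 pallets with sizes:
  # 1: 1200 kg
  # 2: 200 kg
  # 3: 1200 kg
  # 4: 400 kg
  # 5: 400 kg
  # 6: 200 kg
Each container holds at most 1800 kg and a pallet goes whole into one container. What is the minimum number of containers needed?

2

Total = 1200 + 1200 + 400 + 400 + 200 + 200 = 3600 kg.
Lower bound: ⌈3600/1800⌉ = 2 containers.
A packing using 2 containers:
  container 1: 1200 + 400 + 200 = 1800
  container 2: 1200 + 400 + 200 = 1800
This matches the lower bound, so 2 is optimal.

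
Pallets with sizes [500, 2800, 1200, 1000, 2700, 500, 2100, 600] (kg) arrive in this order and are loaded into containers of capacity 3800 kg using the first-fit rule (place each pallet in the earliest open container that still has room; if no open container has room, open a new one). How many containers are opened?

4

  500 → container 1 (new)  [load 500/3800]
  2800 → container 1  [load 3300/3800]
  1200 → container 2 (new)  [load 1200/3800]
  1000 → container 2  [load 2200/3800]
  2700 → container 3 (new)  [load 2700/3800]
  500 → container 1  [load 3800/3800]
  2100 → container 4 (new)  [load 2100/3800]
  600 → container 2  [load 2800/3800]
4 containers opened.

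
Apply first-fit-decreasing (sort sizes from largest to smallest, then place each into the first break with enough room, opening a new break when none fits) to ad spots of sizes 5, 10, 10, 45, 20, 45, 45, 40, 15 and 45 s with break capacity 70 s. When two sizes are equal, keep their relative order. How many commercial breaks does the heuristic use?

5

Sorted descending: 45, 45, 45, 45, 40, 20, 15, 10, 10, 5.
  45 → break 1 (new)  [load 45/70]
  45 → break 2 (new)  [load 45/70]
  45 → break 3 (new)  [load 45/70]
  45 → break 4 (new)  [load 45/70]
  40 → break 5 (new)  [load 40/70]
  20 → break 1  [load 65/70]
  15 → break 2  [load 60/70]
  10 → break 2  [load 70/70]
  10 → break 3  [load 55/70]
  5 → break 1  [load 70/70]
5 commercial breaks opened.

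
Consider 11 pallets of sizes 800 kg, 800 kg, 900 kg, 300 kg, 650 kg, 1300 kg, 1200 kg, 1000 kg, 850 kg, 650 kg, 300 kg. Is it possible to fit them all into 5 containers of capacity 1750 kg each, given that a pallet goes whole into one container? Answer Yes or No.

No

Total = 8750 kg; ⌈8750/1750⌉ = 5.
The bound of 5 does not rule out 5, but exhaustive search shows no assignment into 5 containers of capacity 1750 kg exists — the minimum is 6.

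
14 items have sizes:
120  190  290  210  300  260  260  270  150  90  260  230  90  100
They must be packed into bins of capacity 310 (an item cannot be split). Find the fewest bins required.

Total = 300 + 290 + 270 + 260 + 260 + 260 + 230 + 210 + 190 + 150 + 120 + 100 + 90 + 90 = 2820.
Lower bound: ⌈2820/310⌉ = 10 bins.
A packing using 11 bins:
  bin 1: 300 = 300
  bin 2: 290 = 290
  bin 3: 270 = 270
  bin 4: 260 = 260
  bin 5: 260 = 260
  bin 6: 260 = 260
  bin 7: 230 = 230
  bin 8: 210 + 100 = 310
  bin 9: 190 + 120 = 310
  bin 10: 150 + 90 = 240
  bin 11: 90 = 90
No arrangement into 10 bins stays within capacity, so 11 is optimal.

11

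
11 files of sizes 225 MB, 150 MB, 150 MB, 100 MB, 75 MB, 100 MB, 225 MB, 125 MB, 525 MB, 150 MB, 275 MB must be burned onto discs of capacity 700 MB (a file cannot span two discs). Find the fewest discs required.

Total = 525 + 275 + 225 + 225 + 150 + 150 + 150 + 125 + 100 + 100 + 75 = 2100 MB.
Lower bound: ⌈2100/700⌉ = 3 discs.
A packing using 3 discs:
  disc 1: 525 + 100 + 75 = 700
  disc 2: 275 + 150 + 150 + 125 = 700
  disc 3: 225 + 225 + 150 + 100 = 700
This matches the lower bound, so 3 is optimal.

3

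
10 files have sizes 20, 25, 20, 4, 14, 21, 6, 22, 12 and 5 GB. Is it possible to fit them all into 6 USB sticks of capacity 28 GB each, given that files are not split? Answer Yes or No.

A valid assignment using 6 USB sticks:
  USB stick 1: 25 = 25
  USB stick 2: 22 + 6 = 28
  USB stick 3: 21 + 5 = 26
  USB stick 4: 20 + 4 = 24
  USB stick 5: 20 = 20
  USB stick 6: 14 + 12 = 26
Every load is within 28 GB, so 6 USB sticks suffice.

Yes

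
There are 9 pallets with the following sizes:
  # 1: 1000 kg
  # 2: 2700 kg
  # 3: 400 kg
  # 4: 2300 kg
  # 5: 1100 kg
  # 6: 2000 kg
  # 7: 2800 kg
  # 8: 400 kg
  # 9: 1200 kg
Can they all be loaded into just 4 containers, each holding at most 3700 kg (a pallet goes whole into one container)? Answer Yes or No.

Yes

A valid assignment using 4 containers:
  container 1: 2800 + 400 + 400 = 3600
  container 2: 2700 + 1000 = 3700
  container 3: 2300 + 1200 = 3500
  container 4: 2000 + 1100 = 3100
Every load is within 3700 kg, so 4 containers suffice.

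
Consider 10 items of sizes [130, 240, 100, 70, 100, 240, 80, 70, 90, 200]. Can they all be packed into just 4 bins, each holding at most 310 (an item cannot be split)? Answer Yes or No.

Total = 1320; ⌈1320/310⌉ = 5.
At least 5 bins are required, but only 4 are allowed.

No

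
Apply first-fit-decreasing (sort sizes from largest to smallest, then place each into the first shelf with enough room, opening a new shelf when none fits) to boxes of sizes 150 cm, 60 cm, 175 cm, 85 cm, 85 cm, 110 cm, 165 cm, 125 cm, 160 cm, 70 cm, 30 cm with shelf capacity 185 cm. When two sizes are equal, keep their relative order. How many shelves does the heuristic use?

7

Sorted descending: 175, 165, 160, 150, 125, 110, 85, 85, 70, 60, 30.
  175 → shelf 1 (new)  [load 175/185]
  165 → shelf 2 (new)  [load 165/185]
  160 → shelf 3 (new)  [load 160/185]
  150 → shelf 4 (new)  [load 150/185]
  125 → shelf 5 (new)  [load 125/185]
  110 → shelf 6 (new)  [load 110/185]
  85 → shelf 7 (new)  [load 85/185]
  85 → shelf 7  [load 170/185]
  70 → shelf 6  [load 180/185]
  60 → shelf 5  [load 185/185]
  30 → shelf 4  [load 180/185]
7 shelves opened.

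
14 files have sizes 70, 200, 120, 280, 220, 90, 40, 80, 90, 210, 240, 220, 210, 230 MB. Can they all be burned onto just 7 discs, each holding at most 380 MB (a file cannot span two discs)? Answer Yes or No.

Total = 2300 MB; ⌈2300/380⌉ = 7.
8 files each exceed half the capacity and cannot share a disc, forcing at least 8 discs.
At least 8 discs are required, but only 7 are allowed.

No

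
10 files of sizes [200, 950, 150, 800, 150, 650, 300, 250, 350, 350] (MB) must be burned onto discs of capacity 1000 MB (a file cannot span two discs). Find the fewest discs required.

Total = 950 + 800 + 650 + 350 + 350 + 300 + 250 + 200 + 150 + 150 = 4150 MB.
Lower bound: ⌈4150/1000⌉ = 5 discs.
A packing using 5 discs:
  disc 1: 950 = 950
  disc 2: 800 + 200 = 1000
  disc 3: 650 + 350 = 1000
  disc 4: 350 + 300 + 250 = 900
  disc 5: 150 + 150 = 300
This matches the lower bound, so 5 is optimal.

5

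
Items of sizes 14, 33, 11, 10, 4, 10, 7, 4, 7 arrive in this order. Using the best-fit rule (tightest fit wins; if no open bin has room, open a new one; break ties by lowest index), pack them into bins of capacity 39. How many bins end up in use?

3

  14 → bin 1 (new)  [load 14/39]
  33 → bin 2 (new)  [load 33/39]
  11 → bin 1  [load 25/39]
  10 → bin 1  [load 35/39]
  4 → bin 1  [load 39/39]
  10 → bin 3 (new)  [load 10/39]
  7 → bin 3  [load 17/39]
  4 → bin 2  [load 37/39]
  7 → bin 3  [load 24/39]
3 bins opened.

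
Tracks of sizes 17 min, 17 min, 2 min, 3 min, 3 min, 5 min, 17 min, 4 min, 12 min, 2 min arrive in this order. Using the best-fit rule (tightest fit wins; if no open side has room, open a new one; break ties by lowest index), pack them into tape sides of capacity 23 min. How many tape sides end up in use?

4

  17 → side 1 (new)  [load 17/23]
  17 → side 2 (new)  [load 17/23]
  2 → side 1  [load 19/23]
  3 → side 1  [load 22/23]
  3 → side 2  [load 20/23]
  5 → side 3 (new)  [load 5/23]
  17 → side 3  [load 22/23]
  4 → side 4 (new)  [load 4/23]
  12 → side 4  [load 16/23]
  2 → side 2  [load 22/23]
4 tape sides opened.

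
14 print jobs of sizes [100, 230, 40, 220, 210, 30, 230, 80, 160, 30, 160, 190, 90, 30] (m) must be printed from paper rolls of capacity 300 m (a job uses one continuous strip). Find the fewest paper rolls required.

7

Total = 230 + 230 + 220 + 210 + 190 + 160 + 160 + 100 + 90 + 80 + 40 + 30 + 30 + 30 = 1800 m.
Lower bound: ⌈1800/300⌉ = 6 paper rolls.
Also, 7 print jobs each exceed 150 m, and no two of those can share a roll, so at least 7 paper rolls are needed.
A packing using 7 paper rolls:
  roll 1: 230 + 40 + 30 = 300
  roll 2: 230 + 30 + 30 = 290
  roll 3: 220 + 80 = 300
  roll 4: 210 + 90 = 300
  roll 5: 190 + 100 = 290
  roll 6: 160 = 160
  roll 7: 160 = 160
This matches the lower bound, so 7 is optimal.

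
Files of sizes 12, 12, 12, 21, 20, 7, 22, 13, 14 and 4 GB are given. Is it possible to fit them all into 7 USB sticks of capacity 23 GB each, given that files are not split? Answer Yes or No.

Total = 137 GB; ⌈137/23⌉ = 6.
8 files each exceed half the capacity and cannot share a USB stick, forcing at least 8 USB sticks.
At least 8 USB sticks are required, but only 7 are allowed.

No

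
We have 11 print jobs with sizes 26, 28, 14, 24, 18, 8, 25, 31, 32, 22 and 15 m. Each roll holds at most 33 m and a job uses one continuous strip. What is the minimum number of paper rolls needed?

Total = 32 + 31 + 28 + 26 + 25 + 24 + 22 + 18 + 15 + 14 + 8 = 243 m.
Lower bound: ⌈243/33⌉ = 8 paper rolls.
A packing using 9 paper rolls:
  roll 1: 32 = 32
  roll 2: 31 = 31
  roll 3: 28 = 28
  roll 4: 26 = 26
  roll 5: 25 + 8 = 33
  roll 6: 24 = 24
  roll 7: 22 = 22
  roll 8: 18 + 15 = 33
  roll 9: 14 = 14
No arrangement into 8 paper rolls stays within capacity, so 9 is optimal.

9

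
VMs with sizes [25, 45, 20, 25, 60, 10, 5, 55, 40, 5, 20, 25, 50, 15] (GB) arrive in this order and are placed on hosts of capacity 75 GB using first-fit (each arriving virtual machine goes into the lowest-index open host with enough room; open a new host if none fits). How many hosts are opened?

  25 → host 1 (new)  [load 25/75]
  45 → host 1  [load 70/75]
  20 → host 2 (new)  [load 20/75]
  25 → host 2  [load 45/75]
  60 → host 3 (new)  [load 60/75]
  10 → host 2  [load 55/75]
  5 → host 1  [load 75/75]
  55 → host 4 (new)  [load 55/75]
  40 → host 5 (new)  [load 40/75]
  5 → host 2  [load 60/75]
  20 → host 4  [load 75/75]
  25 → host 5  [load 65/75]
  50 → host 6 (new)  [load 50/75]
  15 → host 2  [load 75/75]
6 hosts opened.

6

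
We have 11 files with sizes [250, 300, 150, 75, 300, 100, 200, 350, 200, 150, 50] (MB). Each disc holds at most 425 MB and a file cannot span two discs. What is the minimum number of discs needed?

Total = 350 + 300 + 300 + 250 + 200 + 200 + 150 + 150 + 100 + 75 + 50 = 2125 MB.
Lower bound: ⌈2125/425⌉ = 5 discs.
A packing using 6 discs:
  disc 1: 350 + 75 = 425
  disc 2: 300 + 100 = 400
  disc 3: 300 + 50 = 350
  disc 4: 250 + 150 = 400
  disc 5: 200 + 200 = 400
  disc 6: 150 = 150
No arrangement into 5 discs stays within capacity, so 6 is optimal.

6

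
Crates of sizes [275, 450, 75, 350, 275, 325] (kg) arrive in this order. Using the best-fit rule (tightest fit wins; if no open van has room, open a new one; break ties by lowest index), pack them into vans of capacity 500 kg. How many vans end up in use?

  275 → van 1 (new)  [load 275/500]
  450 → van 2 (new)  [load 450/500]
  75 → van 1  [load 350/500]
  350 → van 3 (new)  [load 350/500]
  275 → van 4 (new)  [load 275/500]
  325 → van 5 (new)  [load 325/500]
5 vans opened.

5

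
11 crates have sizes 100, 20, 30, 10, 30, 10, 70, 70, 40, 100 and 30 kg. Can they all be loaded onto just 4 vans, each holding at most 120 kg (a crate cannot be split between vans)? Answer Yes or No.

Total = 510 kg; ⌈510/120⌉ = 5.
At least 5 vans are required, but only 4 are allowed.

No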